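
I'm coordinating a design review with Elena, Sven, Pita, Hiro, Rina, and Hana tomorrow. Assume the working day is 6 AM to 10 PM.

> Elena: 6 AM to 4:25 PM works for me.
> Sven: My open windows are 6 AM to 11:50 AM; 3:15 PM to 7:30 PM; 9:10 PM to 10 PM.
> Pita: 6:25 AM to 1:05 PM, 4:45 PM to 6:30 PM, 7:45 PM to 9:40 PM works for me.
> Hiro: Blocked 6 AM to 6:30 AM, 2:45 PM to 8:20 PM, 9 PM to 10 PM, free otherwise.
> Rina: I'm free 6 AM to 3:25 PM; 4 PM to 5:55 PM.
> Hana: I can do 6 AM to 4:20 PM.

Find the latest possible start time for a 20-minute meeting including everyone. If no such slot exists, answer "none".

Elena free: 06:00-16:25.
Sven free: 06:00-11:50, 15:15-19:30, 21:10-22:00.
Pita free: 06:25-13:05, 16:45-18:30, 19:45-21:40.
Hiro free: 06:30-14:45, 20:20-21:00 (invert busy blocks within the working day).
Rina free: 06:00-15:25, 16:00-17:55.
Hana free: 06:00-16:20.
Elena ∩ Sven: 06:00-11:50, 15:15-16:25.
Elena ∩ Sven ∩ Pita: 06:25-11:50.
Elena ∩ Sven ∩ Pita ∩ Hiro: 06:30-11:50.
Elena ∩ Sven ∩ Pita ∩ Hiro ∩ Rina: 06:30-11:50.
Elena ∩ Sven ∩ Pita ∩ Hiro ∩ Rina ∩ Hana: 06:30-11:50.
The last common window of at least 20 minutes is 06:30-11:50; a 20-minute meeting can start as late as 11:30 and still end by 11:50.

11:30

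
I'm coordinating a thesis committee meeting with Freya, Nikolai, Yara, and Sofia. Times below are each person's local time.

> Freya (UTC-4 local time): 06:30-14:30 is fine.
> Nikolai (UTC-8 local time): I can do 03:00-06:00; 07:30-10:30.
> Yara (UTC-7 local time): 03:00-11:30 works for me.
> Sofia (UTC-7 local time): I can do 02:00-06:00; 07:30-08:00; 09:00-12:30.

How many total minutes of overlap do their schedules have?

270

Freya in UTC: 10:30-18:30 (add 4h to convert from UTC-4).
Nikolai in UTC: 11:00-14:00, 15:30-18:30 (add 8h to convert from UTC-8).
Yara in UTC: 10:00-18:30 (add 7h to convert from UTC-7).
Sofia in UTC: 09:00-13:00, 14:30-15:00, 16:00-19:30 (add 7h to convert from UTC-7).
Freya ∩ Nikolai: 11:00-14:00, 15:30-18:30.
Freya ∩ Nikolai ∩ Yara: 11:00-14:00, 15:30-18:30.
Freya ∩ Nikolai ∩ Yara ∩ Sofia: 11:00-13:00, 16:00-18:30.
Summing the common windows: 120 + 150 = 270 minutes.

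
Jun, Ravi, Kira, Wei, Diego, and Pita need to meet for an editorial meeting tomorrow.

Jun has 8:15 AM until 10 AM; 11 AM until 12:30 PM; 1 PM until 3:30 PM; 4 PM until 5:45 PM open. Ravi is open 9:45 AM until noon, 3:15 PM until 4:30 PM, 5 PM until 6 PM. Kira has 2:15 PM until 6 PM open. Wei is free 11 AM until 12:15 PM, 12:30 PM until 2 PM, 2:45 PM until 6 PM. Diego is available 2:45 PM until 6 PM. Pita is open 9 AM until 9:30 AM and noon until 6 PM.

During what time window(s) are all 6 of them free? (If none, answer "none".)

15:15-15:30, 16:00-16:30, 17:00-17:45

Jun ∩ Ravi: 09:45-10:00, 11:00-12:00, 15:15-15:30, 16:00-16:30, 17:00-17:45.
Jun ∩ Ravi ∩ Kira: 15:15-15:30, 16:00-16:30, 17:00-17:45.
Jun ∩ Ravi ∩ Kira ∩ Wei: 15:15-15:30, 16:00-16:30, 17:00-17:45.
Jun ∩ Ravi ∩ Kira ∩ Wei ∩ Diego: 15:15-15:30, 16:00-16:30, 17:00-17:45.
Jun ∩ Ravi ∩ Kira ∩ Wei ∩ Diego ∩ Pita: 15:15-15:30, 16:00-16:30, 17:00-17:45.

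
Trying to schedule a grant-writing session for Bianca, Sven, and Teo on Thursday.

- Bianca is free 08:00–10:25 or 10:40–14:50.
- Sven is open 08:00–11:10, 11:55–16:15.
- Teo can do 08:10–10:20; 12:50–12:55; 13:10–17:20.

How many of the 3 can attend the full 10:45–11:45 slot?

1

Bianca can make the full 10:45-11:45 slot — that's 1.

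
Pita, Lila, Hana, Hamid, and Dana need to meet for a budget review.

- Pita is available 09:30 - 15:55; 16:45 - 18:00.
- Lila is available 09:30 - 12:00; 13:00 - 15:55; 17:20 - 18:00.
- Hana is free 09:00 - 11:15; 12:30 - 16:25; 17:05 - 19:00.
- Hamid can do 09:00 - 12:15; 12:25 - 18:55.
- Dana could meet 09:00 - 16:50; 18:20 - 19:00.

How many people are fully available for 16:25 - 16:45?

2

Hamid and Dana can make the full 16:25-16:45 slot — that's 2.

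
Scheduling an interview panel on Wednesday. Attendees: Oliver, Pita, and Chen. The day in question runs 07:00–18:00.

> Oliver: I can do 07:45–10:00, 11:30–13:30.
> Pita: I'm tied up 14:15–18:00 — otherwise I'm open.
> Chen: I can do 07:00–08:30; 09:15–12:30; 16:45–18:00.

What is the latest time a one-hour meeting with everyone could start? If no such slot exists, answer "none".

Oliver free: 07:45-10:00, 11:30-13:30.
Pita free: 07:00-14:15 (invert busy blocks within the working day).
Chen free: 07:00-08:30, 09:15-12:30, 16:45-18:00.
Oliver ∩ Pita: 07:45-10:00, 11:30-13:30.
Oliver ∩ Pita ∩ Chen: 07:45-08:30, 09:15-10:00, 11:30-12:30.
So the common availability across everyone is 07:45-08:30, 09:15-10:00, 11:30-12:30.
The last common window of at least 60 minutes is 11:30-12:30; a 60-minute meeting can start as late as 11:30 and still end by 12:30.

11:30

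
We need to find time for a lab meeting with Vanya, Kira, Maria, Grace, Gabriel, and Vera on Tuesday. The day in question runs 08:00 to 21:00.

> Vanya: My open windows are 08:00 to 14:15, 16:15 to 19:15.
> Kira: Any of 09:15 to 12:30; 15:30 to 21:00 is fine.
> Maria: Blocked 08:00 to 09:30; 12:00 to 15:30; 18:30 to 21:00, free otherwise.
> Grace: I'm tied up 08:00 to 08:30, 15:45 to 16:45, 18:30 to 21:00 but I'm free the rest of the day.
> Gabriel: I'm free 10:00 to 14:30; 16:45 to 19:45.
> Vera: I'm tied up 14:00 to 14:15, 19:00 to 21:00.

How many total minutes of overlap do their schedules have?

225

Vanya free: 08:00-14:15, 16:15-19:15.
Kira free: 09:15-12:30, 15:30-21:00.
Maria free: 09:30-12:00, 15:30-18:30 (invert busy blocks within the working day).
Grace free: 08:30-15:45, 16:45-18:30 (invert busy blocks within the working day).
Gabriel free: 10:00-14:30, 16:45-19:45.
Vera free: 08:00-14:00, 14:15-19:00 (invert busy blocks within the working day).
Vanya ∩ Kira: 09:15-12:30, 16:15-19:15.
Vanya ∩ Kira ∩ Maria: 09:30-12:00, 16:15-18:30.
Vanya ∩ Kira ∩ Maria ∩ Grace: 09:30-12:00, 16:45-18:30.
Vanya ∩ Kira ∩ Maria ∩ Grace ∩ Gabriel: 10:00-12:00, 16:45-18:30.
Vanya ∩ Kira ∩ Maria ∩ Grace ∩ Gabriel ∩ Vera: 10:00-12:00, 16:45-18:30.
Summing the common windows: 120 + 105 = 225 minutes.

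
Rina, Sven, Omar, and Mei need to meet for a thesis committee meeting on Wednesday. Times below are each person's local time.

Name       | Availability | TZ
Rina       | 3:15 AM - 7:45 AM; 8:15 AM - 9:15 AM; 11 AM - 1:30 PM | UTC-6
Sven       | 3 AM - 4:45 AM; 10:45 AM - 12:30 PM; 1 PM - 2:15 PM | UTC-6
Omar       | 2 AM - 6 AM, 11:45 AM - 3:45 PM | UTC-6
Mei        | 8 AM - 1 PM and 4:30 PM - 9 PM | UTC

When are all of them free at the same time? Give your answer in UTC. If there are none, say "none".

Rina in UTC: 09:15-13:45, 14:15-15:15, 17:00-19:30 (add 6h to convert from UTC-6).
Sven in UTC: 09:00-10:45, 16:45-18:30, 19:00-20:15 (add 6h to convert from UTC-6).
Omar in UTC: 08:00-12:00, 17:45-21:45 (add 6h to convert from UTC-6).
Mei in UTC: 08:00-13:00, 16:30-21:00.
Rina ∩ Sven: 09:15-10:45, 17:00-18:30, 19:00-19:30.
Rina ∩ Sven ∩ Omar: 09:15-10:45, 17:45-18:30, 19:00-19:30.
Rina ∩ Sven ∩ Omar ∩ Mei: 09:15-10:45, 17:45-18:30, 19:00-19:30.

09:15-10:45, 17:45-18:30, 19:00-19:30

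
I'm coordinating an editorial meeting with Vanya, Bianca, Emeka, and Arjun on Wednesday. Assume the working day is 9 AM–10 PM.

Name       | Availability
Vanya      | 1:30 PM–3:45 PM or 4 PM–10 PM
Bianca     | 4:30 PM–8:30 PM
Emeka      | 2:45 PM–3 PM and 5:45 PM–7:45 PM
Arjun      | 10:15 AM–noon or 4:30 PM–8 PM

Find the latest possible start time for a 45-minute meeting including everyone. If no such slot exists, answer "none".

Vanya ∩ Bianca: 16:30-20:30.
Vanya ∩ Bianca ∩ Emeka: 17:45-19:45.
Vanya ∩ Bianca ∩ Emeka ∩ Arjun: 17:45-19:45.
So the common availability across everyone is 17:45-19:45.
The last common window of at least 45 minutes is 17:45-19:45; a 45-minute meeting can start as late as 19:00 and still end by 19:45.

19:00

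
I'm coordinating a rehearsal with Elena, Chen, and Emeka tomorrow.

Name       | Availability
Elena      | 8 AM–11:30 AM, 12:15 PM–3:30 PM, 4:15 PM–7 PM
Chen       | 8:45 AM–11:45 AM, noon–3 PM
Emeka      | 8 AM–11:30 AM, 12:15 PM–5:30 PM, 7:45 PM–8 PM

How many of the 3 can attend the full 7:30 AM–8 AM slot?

0

nobody can make the full 07:30-08:00 slot — that's 0.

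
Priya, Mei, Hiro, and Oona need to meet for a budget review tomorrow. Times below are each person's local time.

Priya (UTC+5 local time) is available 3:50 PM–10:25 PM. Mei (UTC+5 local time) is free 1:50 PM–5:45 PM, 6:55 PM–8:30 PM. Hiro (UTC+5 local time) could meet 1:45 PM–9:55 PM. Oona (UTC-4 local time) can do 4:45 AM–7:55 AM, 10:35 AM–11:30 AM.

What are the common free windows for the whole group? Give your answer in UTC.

10:50-11:55, 14:35-15:30

Priya in UTC: 10:50-17:25 (subtract 5h to convert from UTC+5).
Mei in UTC: 08:50-12:45, 13:55-15:30 (subtract 5h to convert from UTC+5).
Hiro in UTC: 08:45-16:55 (subtract 5h to convert from UTC+5).
Oona in UTC: 08:45-11:55, 14:35-15:30 (add 4h to convert from UTC-4).
Priya ∩ Mei: 10:50-12:45, 13:55-15:30.
Priya ∩ Mei ∩ Hiro: 10:50-12:45, 13:55-15:30.
Priya ∩ Mei ∩ Hiro ∩ Oona: 10:50-11:55, 14:35-15:30.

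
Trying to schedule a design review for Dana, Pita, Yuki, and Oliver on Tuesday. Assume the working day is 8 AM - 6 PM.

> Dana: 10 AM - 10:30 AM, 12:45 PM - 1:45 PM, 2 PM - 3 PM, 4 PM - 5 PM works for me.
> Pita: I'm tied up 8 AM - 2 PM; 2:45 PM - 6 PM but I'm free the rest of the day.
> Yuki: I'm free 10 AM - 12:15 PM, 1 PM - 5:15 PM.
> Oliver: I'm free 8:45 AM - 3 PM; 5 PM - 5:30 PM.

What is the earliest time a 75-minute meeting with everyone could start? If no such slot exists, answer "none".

none

Dana free: 10:00-10:30, 12:45-13:45, 14:00-15:00, 16:00-17:00.
Pita free: 14:00-14:45 (invert busy blocks within the working day).
Yuki free: 10:00-12:15, 13:00-17:15.
Oliver free: 08:45-15:00, 17:00-17:30.
Dana ∩ Pita: 14:00-14:45.
Dana ∩ Pita ∩ Yuki: 14:00-14:45.
Dana ∩ Pita ∩ Yuki ∩ Oliver: 14:00-14:45.
No common window is at least 75 minutes long.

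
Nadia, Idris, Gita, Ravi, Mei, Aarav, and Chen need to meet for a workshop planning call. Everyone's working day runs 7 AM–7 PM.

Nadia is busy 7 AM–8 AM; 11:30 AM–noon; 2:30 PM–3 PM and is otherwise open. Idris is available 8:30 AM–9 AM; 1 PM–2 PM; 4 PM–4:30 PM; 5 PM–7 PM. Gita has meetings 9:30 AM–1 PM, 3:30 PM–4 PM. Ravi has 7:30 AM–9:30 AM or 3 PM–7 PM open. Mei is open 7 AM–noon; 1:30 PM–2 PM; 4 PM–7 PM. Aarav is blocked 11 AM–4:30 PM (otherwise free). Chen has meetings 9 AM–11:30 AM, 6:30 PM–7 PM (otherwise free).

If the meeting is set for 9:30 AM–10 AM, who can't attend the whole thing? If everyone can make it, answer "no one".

Chen, Gita, Idris, Ravi

Nadia free: 08:00-11:30, 12:00-14:30, 15:00-19:00 (invert busy blocks within the working day).
Idris free: 08:30-09:00, 13:00-14:00, 16:00-16:30, 17:00-19:00.
Gita free: 07:00-09:30, 13:00-15:30, 16:00-19:00 (invert busy blocks within the working day).
Ravi free: 07:30-09:30, 15:00-19:00.
Mei free: 07:00-12:00, 13:30-14:00, 16:00-19:00.
Aarav free: 07:00-11:00, 16:30-19:00 (invert busy blocks within the working day).
Chen free: 07:00-09:00, 11:30-18:30 (invert busy blocks within the working day).
Nadia: free for 09:30-10:00. Idris: not fully free for 09:30-10:00. Gita: not fully free for 09:30-10:00. Ravi: not fully free for 09:30-10:00. Mei: free for 09:30-10:00. Aarav: free for 09:30-10:00. Chen: not fully free for 09:30-10:00.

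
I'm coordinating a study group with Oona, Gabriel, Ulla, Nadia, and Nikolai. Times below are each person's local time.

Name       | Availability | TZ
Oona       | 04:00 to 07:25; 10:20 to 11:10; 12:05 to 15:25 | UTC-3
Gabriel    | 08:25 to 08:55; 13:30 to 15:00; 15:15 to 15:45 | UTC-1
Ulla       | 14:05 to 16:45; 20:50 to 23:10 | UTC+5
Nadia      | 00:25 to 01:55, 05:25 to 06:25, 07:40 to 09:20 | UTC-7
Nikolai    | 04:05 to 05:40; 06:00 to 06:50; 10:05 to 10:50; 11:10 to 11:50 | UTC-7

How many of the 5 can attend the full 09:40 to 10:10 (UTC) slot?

2

Oona in UTC: 07:00-10:25, 13:20-14:10, 15:05-18:25 (add 3h to convert from UTC-3).
Gabriel in UTC: 09:25-09:55, 14:30-16:00, 16:15-16:45 (add 1h to convert from UTC-1).
Ulla in UTC: 09:05-11:45, 15:50-18:10 (subtract 5h to convert from UTC+5).
Nadia in UTC: 07:25-08:55, 12:25-13:25, 14:40-16:20 (add 7h to convert from UTC-7).
Nikolai in UTC: 11:05-12:40, 13:00-13:50, 17:05-17:50, 18:10-18:50 (add 7h to convert from UTC-7).
Oona and Ulla can make the full 09:40-10:10 slot — that's 2.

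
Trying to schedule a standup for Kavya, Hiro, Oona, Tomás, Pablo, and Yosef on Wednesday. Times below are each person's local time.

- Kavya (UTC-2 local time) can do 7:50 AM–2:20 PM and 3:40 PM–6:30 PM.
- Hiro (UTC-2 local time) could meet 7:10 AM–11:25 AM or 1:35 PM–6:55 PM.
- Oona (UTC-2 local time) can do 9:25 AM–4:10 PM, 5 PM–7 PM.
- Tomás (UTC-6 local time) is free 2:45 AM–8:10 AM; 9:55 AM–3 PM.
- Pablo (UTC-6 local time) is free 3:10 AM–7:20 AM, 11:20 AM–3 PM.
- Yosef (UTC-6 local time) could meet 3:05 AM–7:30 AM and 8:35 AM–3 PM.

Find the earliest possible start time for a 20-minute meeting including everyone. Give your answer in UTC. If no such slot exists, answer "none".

Kavya in UTC: 09:50-16:20, 17:40-20:30 (add 2h to convert from UTC-2).
Hiro in UTC: 09:10-13:25, 15:35-20:55 (add 2h to convert from UTC-2).
Oona in UTC: 11:25-18:10, 19:00-21:00 (add 2h to convert from UTC-2).
Tomás in UTC: 08:45-14:10, 15:55-21:00 (add 6h to convert from UTC-6).
Pablo in UTC: 09:10-13:20, 17:20-21:00 (add 6h to convert from UTC-6).
Yosef in UTC: 09:05-13:30, 14:35-21:00 (add 6h to convert from UTC-6).
Kavya ∩ Hiro: 09:50-13:25, 15:35-16:20, 17:40-20:30.
Kavya ∩ Hiro ∩ Oona: 11:25-13:25, 15:35-16:20, 17:40-18:10, 19:00-20:30.
Kavya ∩ Hiro ∩ Oona ∩ Tomás: 11:25-13:25, 15:55-16:20, 17:40-18:10, 19:00-20:30.
Kavya ∩ Hiro ∩ Oona ∩ Tomás ∩ Pablo: 11:25-13:20, 17:40-18:10, 19:00-20:30.
Kavya ∩ Hiro ∩ Oona ∩ Tomás ∩ Pablo ∩ Yosef: 11:25-13:20, 17:40-18:10, 19:00-20:30.
The first common window of at least 20 minutes is 11:25-13:20, so the earliest start is 11:25.

11:25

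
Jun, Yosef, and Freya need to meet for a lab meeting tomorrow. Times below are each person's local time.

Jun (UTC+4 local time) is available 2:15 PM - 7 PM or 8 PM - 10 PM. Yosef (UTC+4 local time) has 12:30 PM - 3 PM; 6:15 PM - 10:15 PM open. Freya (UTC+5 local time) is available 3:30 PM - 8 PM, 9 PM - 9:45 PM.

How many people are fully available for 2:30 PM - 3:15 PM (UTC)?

1

Jun in UTC: 10:15-15:00, 16:00-18:00 (subtract 4h to convert from UTC+4).
Yosef in UTC: 08:30-11:00, 14:15-18:15 (subtract 4h to convert from UTC+4).
Freya in UTC: 10:30-15:00, 16:00-16:45 (subtract 5h to convert from UTC+5).
Yosef can make the full 14:30-15:15 slot — that's 1.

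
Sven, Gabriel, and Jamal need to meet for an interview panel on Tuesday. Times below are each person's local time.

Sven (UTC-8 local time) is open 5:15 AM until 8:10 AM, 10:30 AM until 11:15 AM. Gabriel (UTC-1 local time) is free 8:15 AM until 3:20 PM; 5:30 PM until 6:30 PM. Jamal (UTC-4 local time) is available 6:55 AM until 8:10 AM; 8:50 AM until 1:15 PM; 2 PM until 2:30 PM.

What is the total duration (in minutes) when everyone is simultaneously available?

175

Sven in UTC: 13:15-16:10, 18:30-19:15 (add 8h to convert from UTC-8).
Gabriel in UTC: 09:15-16:20, 18:30-19:30 (add 1h to convert from UTC-1).
Jamal in UTC: 10:55-12:10, 12:50-17:15, 18:00-18:30 (add 4h to convert from UTC-4).
Sven ∩ Gabriel: 13:15-16:10, 18:30-19:15.
Sven ∩ Gabriel ∩ Jamal: 13:15-16:10.
That's a single block of 175 minutes.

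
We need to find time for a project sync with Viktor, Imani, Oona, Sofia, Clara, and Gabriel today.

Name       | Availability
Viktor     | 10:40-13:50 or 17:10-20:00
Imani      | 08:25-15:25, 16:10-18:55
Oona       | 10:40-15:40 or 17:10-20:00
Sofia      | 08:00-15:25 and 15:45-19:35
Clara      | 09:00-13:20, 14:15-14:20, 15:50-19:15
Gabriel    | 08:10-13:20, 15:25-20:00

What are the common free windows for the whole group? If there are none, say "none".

10:40-13:20, 17:10-18:55

Viktor ∩ Imani: 10:40-13:50, 17:10-18:55.
Viktor ∩ Imani ∩ Oona: 10:40-13:50, 17:10-18:55.
Viktor ∩ Imani ∩ Oona ∩ Sofia: 10:40-13:50, 17:10-18:55.
Viktor ∩ Imani ∩ Oona ∩ Sofia ∩ Clara: 10:40-13:20, 17:10-18:55.
Viktor ∩ Imani ∩ Oona ∩ Sofia ∩ Clara ∩ Gabriel: 10:40-13:20, 17:10-18:55.
So the common availability across everyone is 10:40-13:20, 17:10-18:55.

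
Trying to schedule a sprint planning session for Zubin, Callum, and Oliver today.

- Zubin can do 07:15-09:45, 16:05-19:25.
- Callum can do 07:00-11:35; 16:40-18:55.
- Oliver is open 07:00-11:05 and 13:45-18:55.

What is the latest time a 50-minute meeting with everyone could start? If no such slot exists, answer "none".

Zubin ∩ Callum: 07:15-09:45, 16:40-18:55.
Zubin ∩ Callum ∩ Oliver: 07:15-09:45, 16:40-18:55.
Those are the intersection windows.
The last common window of at least 50 minutes is 16:40-18:55; a 50-minute meeting can start as late as 18:05 and still end by 18:55.

18:05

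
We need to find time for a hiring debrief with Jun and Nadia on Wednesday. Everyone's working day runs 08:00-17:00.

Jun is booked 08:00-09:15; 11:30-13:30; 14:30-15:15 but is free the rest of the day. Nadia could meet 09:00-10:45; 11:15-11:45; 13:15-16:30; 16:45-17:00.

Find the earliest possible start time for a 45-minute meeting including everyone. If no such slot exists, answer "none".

09:15

Jun free: 09:15-11:30, 13:30-14:30, 15:15-17:00 (invert busy blocks within the working day).
Nadia free: 09:00-10:45, 11:15-11:45, 13:15-16:30, 16:45-17:00.
Jun ∩ Nadia: 09:15-10:45, 11:15-11:30, 13:30-14:30, 15:15-16:30, 16:45-17:00.
So the common availability across everyone is 09:15-10:45, 11:15-11:30, 13:30-14:30, 15:15-16:30, 16:45-17:00.
The first common window of at least 45 minutes is 09:15-10:45, so the earliest start is 09:15.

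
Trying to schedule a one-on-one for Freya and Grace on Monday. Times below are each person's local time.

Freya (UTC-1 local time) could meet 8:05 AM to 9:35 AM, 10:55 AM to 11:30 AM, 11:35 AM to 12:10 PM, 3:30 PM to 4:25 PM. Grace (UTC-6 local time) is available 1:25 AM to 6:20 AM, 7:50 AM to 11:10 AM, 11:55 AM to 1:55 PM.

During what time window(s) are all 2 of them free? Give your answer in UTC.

Freya in UTC: 09:05-10:35, 11:55-12:30, 12:35-13:10, 16:30-17:25 (add 1h to convert from UTC-1).
Grace in UTC: 07:25-12:20, 13:50-17:10, 17:55-19:55 (add 6h to convert from UTC-6).
Freya ∩ Grace: 09:05-10:35, 11:55-12:20, 16:30-17:10.
Those are the intersection windows.

09:05-10:35, 11:55-12:20, 16:30-17:10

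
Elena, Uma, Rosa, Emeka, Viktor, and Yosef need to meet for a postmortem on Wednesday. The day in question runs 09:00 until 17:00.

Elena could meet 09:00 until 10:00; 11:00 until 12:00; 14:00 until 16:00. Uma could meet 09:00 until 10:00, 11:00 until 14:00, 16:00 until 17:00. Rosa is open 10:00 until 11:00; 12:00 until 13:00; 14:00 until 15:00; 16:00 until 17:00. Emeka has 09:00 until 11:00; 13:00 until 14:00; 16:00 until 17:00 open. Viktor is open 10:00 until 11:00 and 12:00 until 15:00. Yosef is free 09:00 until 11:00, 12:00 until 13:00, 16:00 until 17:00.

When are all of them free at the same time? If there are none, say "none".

none

Elena ∩ Uma: 09:00-10:00, 11:00-12:00.
Elena ∩ Uma ∩ Rosa: ∅.
Elena ∩ Uma ∩ Rosa ∩ Emeka: ∅.
Elena ∩ Uma ∩ Rosa ∩ Emeka ∩ Viktor: ∅.
Elena ∩ Uma ∩ Rosa ∩ Emeka ∩ Viktor ∩ Yosef: ∅.
There is no time when everyone is free.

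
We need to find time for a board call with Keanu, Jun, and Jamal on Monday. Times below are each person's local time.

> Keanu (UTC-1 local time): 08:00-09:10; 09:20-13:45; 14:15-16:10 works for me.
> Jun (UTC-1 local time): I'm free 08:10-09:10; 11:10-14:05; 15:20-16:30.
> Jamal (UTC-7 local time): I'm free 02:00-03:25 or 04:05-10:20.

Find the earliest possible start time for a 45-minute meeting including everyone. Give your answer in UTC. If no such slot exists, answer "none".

Keanu in UTC: 09:00-10:10, 10:20-14:45, 15:15-17:10 (add 1h to convert from UTC-1).
Jun in UTC: 09:10-10:10, 12:10-15:05, 16:20-17:30 (add 1h to convert from UTC-1).
Jamal in UTC: 09:00-10:25, 11:05-17:20 (add 7h to convert from UTC-7).
Keanu ∩ Jun: 09:10-10:10, 12:10-14:45, 16:20-17:10.
Keanu ∩ Jun ∩ Jamal: 09:10-10:10, 12:10-14:45, 16:20-17:10.
The first common window of at least 45 minutes is 09:10-10:10, so the earliest start is 09:10.

09:10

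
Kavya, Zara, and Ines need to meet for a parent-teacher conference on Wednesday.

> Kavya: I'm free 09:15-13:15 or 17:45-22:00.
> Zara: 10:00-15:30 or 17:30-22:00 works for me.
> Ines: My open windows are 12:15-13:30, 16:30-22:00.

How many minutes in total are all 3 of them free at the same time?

315

Kavya ∩ Zara: 10:00-13:15, 17:45-22:00.
Kavya ∩ Zara ∩ Ines: 12:15-13:15, 17:45-22:00.
Summing the common windows: 60 + 255 = 315 minutes.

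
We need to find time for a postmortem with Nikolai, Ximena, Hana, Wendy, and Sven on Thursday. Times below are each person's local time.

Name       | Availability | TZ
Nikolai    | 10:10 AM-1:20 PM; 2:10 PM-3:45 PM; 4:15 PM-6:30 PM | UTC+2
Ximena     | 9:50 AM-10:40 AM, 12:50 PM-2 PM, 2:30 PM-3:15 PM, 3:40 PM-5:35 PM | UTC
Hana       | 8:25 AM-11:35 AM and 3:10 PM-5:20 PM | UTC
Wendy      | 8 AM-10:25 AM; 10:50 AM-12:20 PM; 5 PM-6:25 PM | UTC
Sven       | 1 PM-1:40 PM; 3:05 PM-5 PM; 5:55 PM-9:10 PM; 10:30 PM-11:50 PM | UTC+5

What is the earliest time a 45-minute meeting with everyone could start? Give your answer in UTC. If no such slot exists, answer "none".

none

Nikolai in UTC: 08:10-11:20, 12:10-13:45, 14:15-16:30 (subtract 2h to convert from UTC+2).
Ximena in UTC: 09:50-10:40, 12:50-14:00, 14:30-15:15, 15:40-17:35.
Hana in UTC: 08:25-11:35, 15:10-17:20.
Wendy in UTC: 08:00-10:25, 10:50-12:20, 17:00-18:25.
Sven in UTC: 08:00-08:40, 10:05-12:00, 12:55-16:10, 17:30-18:50 (subtract 5h to convert from UTC+5).
Nikolai ∩ Ximena: 09:50-10:40, 12:50-13:45, 14:30-15:15, 15:40-16:30.
Nikolai ∩ Ximena ∩ Hana: 09:50-10:40, 15:10-15:15, 15:40-16:30.
Nikolai ∩ Ximena ∩ Hana ∩ Wendy: 09:50-10:25.
Nikolai ∩ Ximena ∩ Hana ∩ Wendy ∩ Sven: 10:05-10:25.
So the common availability across everyone is 10:05-10:25.
No common window is at least 45 minutes long.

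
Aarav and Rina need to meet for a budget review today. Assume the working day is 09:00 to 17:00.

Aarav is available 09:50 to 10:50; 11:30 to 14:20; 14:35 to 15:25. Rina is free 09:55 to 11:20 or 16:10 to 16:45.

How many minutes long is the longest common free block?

Aarav ∩ Rina: 09:55-10:50.
Those are the intersection windows.
The longest is 09:55-10:50 at 55 minutes.

55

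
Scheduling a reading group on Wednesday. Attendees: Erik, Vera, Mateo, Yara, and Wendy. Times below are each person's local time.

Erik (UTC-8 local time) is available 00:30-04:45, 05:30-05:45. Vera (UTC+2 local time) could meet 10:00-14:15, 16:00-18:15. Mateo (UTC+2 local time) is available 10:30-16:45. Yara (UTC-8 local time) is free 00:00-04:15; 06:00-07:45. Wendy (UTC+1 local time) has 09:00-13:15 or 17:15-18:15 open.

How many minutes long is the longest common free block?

Erik in UTC: 08:30-12:45, 13:30-13:45 (add 8h to convert from UTC-8).
Vera in UTC: 08:00-12:15, 14:00-16:15 (subtract 2h to convert from UTC+2).
Mateo in UTC: 08:30-14:45 (subtract 2h to convert from UTC+2).
Yara in UTC: 08:00-12:15, 14:00-15:45 (add 8h to convert from UTC-8).
Wendy in UTC: 08:00-12:15, 16:15-17:15 (subtract 1h to convert from UTC+1).
Erik ∩ Vera: 08:30-12:15.
Erik ∩ Vera ∩ Mateo: 08:30-12:15.
Erik ∩ Vera ∩ Mateo ∩ Yara: 08:30-12:15.
Erik ∩ Vera ∩ Mateo ∩ Yara ∩ Wendy: 08:30-12:15.
The longest is 08:30-12:15 at 225 minutes.

225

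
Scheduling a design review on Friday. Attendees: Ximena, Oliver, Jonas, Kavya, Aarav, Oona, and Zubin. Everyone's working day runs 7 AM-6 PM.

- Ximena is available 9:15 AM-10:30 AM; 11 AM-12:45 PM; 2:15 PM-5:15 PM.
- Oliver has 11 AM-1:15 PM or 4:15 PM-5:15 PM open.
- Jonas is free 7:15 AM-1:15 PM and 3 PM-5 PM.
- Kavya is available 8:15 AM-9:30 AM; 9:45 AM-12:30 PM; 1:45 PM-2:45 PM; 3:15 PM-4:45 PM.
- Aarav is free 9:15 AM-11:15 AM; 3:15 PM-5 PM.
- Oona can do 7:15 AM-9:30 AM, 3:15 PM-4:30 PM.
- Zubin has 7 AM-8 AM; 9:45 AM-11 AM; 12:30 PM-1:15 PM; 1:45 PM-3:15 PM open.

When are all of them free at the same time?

none

Ximena ∩ Oliver: 11:00-12:45, 16:15-17:15.
Ximena ∩ Oliver ∩ Jonas: 11:00-12:45, 16:15-17:00.
Ximena ∩ Oliver ∩ Jonas ∩ Kavya: 11:00-12:30, 16:15-16:45.
Ximena ∩ Oliver ∩ Jonas ∩ Kavya ∩ Aarav: 11:00-11:15, 16:15-16:45.
Ximena ∩ Oliver ∩ Jonas ∩ Kavya ∩ Aarav ∩ Oona: 16:15-16:30.
Ximena ∩ Oliver ∩ Jonas ∩ Kavya ∩ Aarav ∩ Oona ∩ Zubin: ∅.
There is no time when everyone is free.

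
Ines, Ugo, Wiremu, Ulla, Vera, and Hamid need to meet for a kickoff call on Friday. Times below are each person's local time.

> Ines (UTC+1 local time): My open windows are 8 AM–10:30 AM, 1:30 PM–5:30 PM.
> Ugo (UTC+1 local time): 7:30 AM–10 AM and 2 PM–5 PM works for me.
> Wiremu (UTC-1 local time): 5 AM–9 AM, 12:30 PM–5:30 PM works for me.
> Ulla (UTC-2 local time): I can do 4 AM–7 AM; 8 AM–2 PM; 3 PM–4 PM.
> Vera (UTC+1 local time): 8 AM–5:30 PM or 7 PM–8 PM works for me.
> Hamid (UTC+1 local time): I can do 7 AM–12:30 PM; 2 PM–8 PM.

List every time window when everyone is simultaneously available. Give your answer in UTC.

07:00-09:00, 13:30-16:00

Ines in UTC: 07:00-09:30, 12:30-16:30 (subtract 1h to convert from UTC+1).
Ugo in UTC: 06:30-09:00, 13:00-16:00 (subtract 1h to convert from UTC+1).
Wiremu in UTC: 06:00-10:00, 13:30-18:30 (add 1h to convert from UTC-1).
Ulla in UTC: 06:00-09:00, 10:00-16:00, 17:00-18:00 (add 2h to convert from UTC-2).
Vera in UTC: 07:00-16:30, 18:00-19:00 (subtract 1h to convert from UTC+1).
Hamid in UTC: 06:00-11:30, 13:00-19:00 (subtract 1h to convert from UTC+1).
Ines ∩ Ugo: 07:00-09:00, 13:00-16:00.
Ines ∩ Ugo ∩ Wiremu: 07:00-09:00, 13:30-16:00.
Ines ∩ Ugo ∩ Wiremu ∩ Ulla: 07:00-09:00, 13:30-16:00.
Ines ∩ Ugo ∩ Wiremu ∩ Ulla ∩ Vera: 07:00-09:00, 13:30-16:00.
Ines ∩ Ugo ∩ Wiremu ∩ Ulla ∩ Vera ∩ Hamid: 07:00-09:00, 13:30-16:00.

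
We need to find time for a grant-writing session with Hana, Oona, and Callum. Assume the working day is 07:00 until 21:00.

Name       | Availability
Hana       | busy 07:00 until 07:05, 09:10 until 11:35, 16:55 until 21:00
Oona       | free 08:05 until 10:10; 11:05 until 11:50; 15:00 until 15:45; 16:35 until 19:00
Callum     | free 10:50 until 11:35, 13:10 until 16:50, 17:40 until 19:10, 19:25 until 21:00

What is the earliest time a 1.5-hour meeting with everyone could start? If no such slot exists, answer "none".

none

Hana free: 07:05-09:10, 11:35-16:55 (invert busy blocks within the working day).
Oona free: 08:05-10:10, 11:05-11:50, 15:00-15:45, 16:35-19:00.
Callum free: 10:50-11:35, 13:10-16:50, 17:40-19:10, 19:25-21:00.
Hana ∩ Oona: 08:05-09:10, 11:35-11:50, 15:00-15:45, 16:35-16:55.
Hana ∩ Oona ∩ Callum: 15:00-15:45, 16:35-16:50.
No common window is at least 90 minutes long.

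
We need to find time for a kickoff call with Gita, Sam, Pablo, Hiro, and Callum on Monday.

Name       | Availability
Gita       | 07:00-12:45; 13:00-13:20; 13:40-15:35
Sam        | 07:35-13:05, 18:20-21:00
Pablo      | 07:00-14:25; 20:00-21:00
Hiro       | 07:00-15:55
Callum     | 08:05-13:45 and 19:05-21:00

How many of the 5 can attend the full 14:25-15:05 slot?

2

Gita and Hiro can make the full 14:25-15:05 slot — that's 2.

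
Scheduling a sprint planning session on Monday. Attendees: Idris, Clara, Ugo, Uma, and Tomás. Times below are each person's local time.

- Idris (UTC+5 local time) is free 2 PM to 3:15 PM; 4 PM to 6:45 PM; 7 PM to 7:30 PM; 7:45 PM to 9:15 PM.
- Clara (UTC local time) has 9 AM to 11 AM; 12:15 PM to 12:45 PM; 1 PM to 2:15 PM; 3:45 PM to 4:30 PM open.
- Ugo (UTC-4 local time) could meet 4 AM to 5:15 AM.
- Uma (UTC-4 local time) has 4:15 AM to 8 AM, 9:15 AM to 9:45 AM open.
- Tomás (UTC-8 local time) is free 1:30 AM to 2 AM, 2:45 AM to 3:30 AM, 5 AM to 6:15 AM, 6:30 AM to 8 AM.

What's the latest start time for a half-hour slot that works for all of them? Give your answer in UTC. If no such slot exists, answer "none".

Idris in UTC: 09:00-10:15, 11:00-13:45, 14:00-14:30, 14:45-16:15 (subtract 5h to convert from UTC+5).
Clara in UTC: 09:00-11:00, 12:15-12:45, 13:00-14:15, 15:45-16:30.
Ugo in UTC: 08:00-09:15 (add 4h to convert from UTC-4).
Uma in UTC: 08:15-12:00, 13:15-13:45 (add 4h to convert from UTC-4).
Tomás in UTC: 09:30-10:00, 10:45-11:30, 13:00-14:15, 14:30-16:00 (add 8h to convert from UTC-8).
Idris ∩ Clara: 09:00-10:15, 12:15-12:45, 13:00-13:45, 14:00-14:15, 15:45-16:15.
Idris ∩ Clara ∩ Ugo: 09:00-09:15.
Idris ∩ Clara ∩ Ugo ∩ Uma: 09:00-09:15.
Idris ∩ Clara ∩ Ugo ∩ Uma ∩ Tomás: ∅.
There is no time when everyone is free.
No common window is at least 30 minutes long.

none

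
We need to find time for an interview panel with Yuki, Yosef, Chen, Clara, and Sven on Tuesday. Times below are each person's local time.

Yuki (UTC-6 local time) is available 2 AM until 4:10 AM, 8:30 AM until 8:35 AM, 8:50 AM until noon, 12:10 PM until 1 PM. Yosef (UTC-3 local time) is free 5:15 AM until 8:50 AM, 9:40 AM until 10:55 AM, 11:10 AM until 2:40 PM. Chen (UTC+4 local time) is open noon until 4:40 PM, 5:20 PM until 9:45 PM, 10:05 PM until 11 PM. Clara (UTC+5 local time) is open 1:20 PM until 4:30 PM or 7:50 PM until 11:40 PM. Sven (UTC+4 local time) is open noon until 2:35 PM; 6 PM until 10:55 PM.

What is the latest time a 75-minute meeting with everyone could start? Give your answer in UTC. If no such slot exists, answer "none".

16:25

Yuki in UTC: 08:00-10:10, 14:30-14:35, 14:50-18:00, 18:10-19:00 (add 6h to convert from UTC-6).
Yosef in UTC: 08:15-11:50, 12:40-13:55, 14:10-17:40 (add 3h to convert from UTC-3).
Chen in UTC: 08:00-12:40, 13:20-17:45, 18:05-19:00 (subtract 4h to convert from UTC+4).
Clara in UTC: 08:20-11:30, 14:50-18:40 (subtract 5h to convert from UTC+5).
Sven in UTC: 08:00-10:35, 14:00-18:55 (subtract 4h to convert from UTC+4).
Yuki ∩ Yosef: 08:15-10:10, 14:30-14:35, 14:50-17:40.
Yuki ∩ Yosef ∩ Chen: 08:15-10:10, 14:30-14:35, 14:50-17:40.
Yuki ∩ Yosef ∩ Chen ∩ Clara: 08:20-10:10, 14:50-17:40.
Yuki ∩ Yosef ∩ Chen ∩ Clara ∩ Sven: 08:20-10:10, 14:50-17:40.
The last common window of at least 75 minutes is 14:50-17:40; a 75-minute meeting can start as late as 16:25 and still end by 17:40.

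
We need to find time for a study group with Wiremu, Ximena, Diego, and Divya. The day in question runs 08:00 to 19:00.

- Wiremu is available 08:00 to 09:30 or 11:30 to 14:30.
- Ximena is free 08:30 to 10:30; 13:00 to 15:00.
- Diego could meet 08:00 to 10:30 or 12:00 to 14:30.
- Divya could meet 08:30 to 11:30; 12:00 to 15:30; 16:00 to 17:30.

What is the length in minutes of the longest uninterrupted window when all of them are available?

90

Wiremu ∩ Ximena: 08:30-09:30, 13:00-14:30.
Wiremu ∩ Ximena ∩ Diego: 08:30-09:30, 13:00-14:30.
Wiremu ∩ Ximena ∩ Diego ∩ Divya: 08:30-09:30, 13:00-14:30.
So the common availability across everyone is 08:30-09:30, 13:00-14:30.
The longest is 13:00-14:30 at 90 minutes.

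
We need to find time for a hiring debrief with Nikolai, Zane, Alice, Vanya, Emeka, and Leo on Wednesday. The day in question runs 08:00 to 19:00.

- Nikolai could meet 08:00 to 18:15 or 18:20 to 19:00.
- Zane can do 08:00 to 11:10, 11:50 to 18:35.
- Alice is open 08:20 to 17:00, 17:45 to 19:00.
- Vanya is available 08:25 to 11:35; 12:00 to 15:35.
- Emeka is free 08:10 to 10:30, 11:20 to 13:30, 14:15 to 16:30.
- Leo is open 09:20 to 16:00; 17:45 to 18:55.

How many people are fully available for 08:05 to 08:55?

Nikolai and Zane can make the full 08:05-08:55 slot — that's 2.

2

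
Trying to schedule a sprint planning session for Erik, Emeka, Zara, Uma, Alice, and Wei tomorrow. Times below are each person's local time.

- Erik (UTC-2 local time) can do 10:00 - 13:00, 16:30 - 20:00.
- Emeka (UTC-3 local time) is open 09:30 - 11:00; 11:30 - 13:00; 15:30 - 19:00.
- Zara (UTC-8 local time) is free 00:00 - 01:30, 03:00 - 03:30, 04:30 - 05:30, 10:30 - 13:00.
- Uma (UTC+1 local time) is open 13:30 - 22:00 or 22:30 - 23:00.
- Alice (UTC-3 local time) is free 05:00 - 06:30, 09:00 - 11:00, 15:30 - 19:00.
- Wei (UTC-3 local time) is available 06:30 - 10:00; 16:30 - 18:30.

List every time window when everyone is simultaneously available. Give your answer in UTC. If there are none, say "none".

Erik in UTC: 12:00-15:00, 18:30-22:00 (add 2h to convert from UTC-2).
Emeka in UTC: 12:30-14:00, 14:30-16:00, 18:30-22:00 (add 3h to convert from UTC-3).
Zara in UTC: 08:00-09:30, 11:00-11:30, 12:30-13:30, 18:30-21:00 (add 8h to convert from UTC-8).
Uma in UTC: 12:30-21:00, 21:30-22:00 (subtract 1h to convert from UTC+1).
Alice in UTC: 08:00-09:30, 12:00-14:00, 18:30-22:00 (add 3h to convert from UTC-3).
Wei in UTC: 09:30-13:00, 19:30-21:30 (add 3h to convert from UTC-3).
Erik ∩ Emeka: 12:30-14:00, 14:30-15:00, 18:30-22:00.
Erik ∩ Emeka ∩ Zara: 12:30-13:30, 18:30-21:00.
Erik ∩ Emeka ∩ Zara ∩ Uma: 12:30-13:30, 18:30-21:00.
Erik ∩ Emeka ∩ Zara ∩ Uma ∩ Alice: 12:30-13:30, 18:30-21:00.
Erik ∩ Emeka ∩ Zara ∩ Uma ∩ Alice ∩ Wei: 12:30-13:00, 19:30-21:00.
So the common availability across everyone is 12:30-13:00, 19:30-21:00.

12:30-13:00, 19:30-21:00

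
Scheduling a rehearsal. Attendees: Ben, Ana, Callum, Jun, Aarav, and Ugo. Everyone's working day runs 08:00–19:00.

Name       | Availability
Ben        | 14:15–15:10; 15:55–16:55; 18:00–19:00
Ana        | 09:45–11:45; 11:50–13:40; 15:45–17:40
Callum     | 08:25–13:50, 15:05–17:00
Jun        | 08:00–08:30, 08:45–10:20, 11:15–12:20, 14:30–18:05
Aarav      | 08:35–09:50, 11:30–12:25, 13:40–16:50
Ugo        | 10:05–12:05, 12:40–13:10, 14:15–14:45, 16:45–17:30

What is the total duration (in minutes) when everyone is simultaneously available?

Ben ∩ Ana: 15:55-16:55.
Ben ∩ Ana ∩ Callum: 15:55-16:55.
Ben ∩ Ana ∩ Callum ∩ Jun: 15:55-16:55.
Ben ∩ Ana ∩ Callum ∩ Jun ∩ Aarav: 15:55-16:50.
Ben ∩ Ana ∩ Callum ∩ Jun ∩ Aarav ∩ Ugo: 16:45-16:50.
That's a single block of 5 minutes.

5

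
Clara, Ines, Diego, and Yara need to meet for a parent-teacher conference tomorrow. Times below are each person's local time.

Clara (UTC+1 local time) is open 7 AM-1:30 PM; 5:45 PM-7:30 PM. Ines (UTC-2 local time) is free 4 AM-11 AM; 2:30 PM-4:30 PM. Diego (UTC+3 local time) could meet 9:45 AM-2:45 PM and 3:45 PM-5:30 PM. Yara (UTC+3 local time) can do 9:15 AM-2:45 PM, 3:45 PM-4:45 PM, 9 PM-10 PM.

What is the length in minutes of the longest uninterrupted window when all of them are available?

300

Clara in UTC: 06:00-12:30, 16:45-18:30 (subtract 1h to convert from UTC+1).
Ines in UTC: 06:00-13:00, 16:30-18:30 (add 2h to convert from UTC-2).
Diego in UTC: 06:45-11:45, 12:45-14:30 (subtract 3h to convert from UTC+3).
Yara in UTC: 06:15-11:45, 12:45-13:45, 18:00-19:00 (subtract 3h to convert from UTC+3).
Clara ∩ Ines: 06:00-12:30, 16:45-18:30.
Clara ∩ Ines ∩ Diego: 06:45-11:45.
Clara ∩ Ines ∩ Diego ∩ Yara: 06:45-11:45.
So the common availability across everyone is 06:45-11:45.
The longest is 06:45-11:45 at 300 minutes.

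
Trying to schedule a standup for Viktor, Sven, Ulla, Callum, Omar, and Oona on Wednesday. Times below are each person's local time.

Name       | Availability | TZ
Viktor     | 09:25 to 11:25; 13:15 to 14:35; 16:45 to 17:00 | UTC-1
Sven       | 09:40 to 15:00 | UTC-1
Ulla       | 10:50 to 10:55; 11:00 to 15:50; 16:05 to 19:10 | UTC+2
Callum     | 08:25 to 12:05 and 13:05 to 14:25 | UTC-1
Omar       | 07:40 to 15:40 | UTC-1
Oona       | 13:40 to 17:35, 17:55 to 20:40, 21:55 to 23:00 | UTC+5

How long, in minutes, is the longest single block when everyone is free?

105

Viktor in UTC: 10:25-12:25, 14:15-15:35, 17:45-18:00 (add 1h to convert from UTC-1).
Sven in UTC: 10:40-16:00 (add 1h to convert from UTC-1).
Ulla in UTC: 08:50-08:55, 09:00-13:50, 14:05-17:10 (subtract 2h to convert from UTC+2).
Callum in UTC: 09:25-13:05, 14:05-15:25 (add 1h to convert from UTC-1).
Omar in UTC: 08:40-16:40 (add 1h to convert from UTC-1).
Oona in UTC: 08:40-12:35, 12:55-15:40, 16:55-18:00 (subtract 5h to convert from UTC+5).
Viktor ∩ Sven: 10:40-12:25, 14:15-15:35.
Viktor ∩ Sven ∩ Ulla: 10:40-12:25, 14:15-15:35.
Viktor ∩ Sven ∩ Ulla ∩ Callum: 10:40-12:25, 14:15-15:25.
Viktor ∩ Sven ∩ Ulla ∩ Callum ∩ Omar: 10:40-12:25, 14:15-15:25.
Viktor ∩ Sven ∩ Ulla ∩ Callum ∩ Omar ∩ Oona: 10:40-12:25, 14:15-15:25.
So the common availability across everyone is 10:40-12:25, 14:15-15:25.
The longest is 10:40-12:25 at 105 minutes.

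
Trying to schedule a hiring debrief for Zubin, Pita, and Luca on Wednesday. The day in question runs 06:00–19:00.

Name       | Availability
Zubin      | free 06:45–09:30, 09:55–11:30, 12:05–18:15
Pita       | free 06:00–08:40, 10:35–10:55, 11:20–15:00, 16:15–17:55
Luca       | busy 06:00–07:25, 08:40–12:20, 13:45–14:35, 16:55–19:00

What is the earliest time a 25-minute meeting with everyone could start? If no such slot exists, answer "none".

07:25

Zubin free: 06:45-09:30, 09:55-11:30, 12:05-18:15.
Pita free: 06:00-08:40, 10:35-10:55, 11:20-15:00, 16:15-17:55.
Luca free: 07:25-08:40, 12:20-13:45, 14:35-16:55 (invert busy blocks within the working day).
Zubin ∩ Pita: 06:45-08:40, 10:35-10:55, 11:20-11:30, 12:05-15:00, 16:15-17:55.
Zubin ∩ Pita ∩ Luca: 07:25-08:40, 12:20-13:45, 14:35-15:00, 16:15-16:55.
So the common availability across everyone is 07:25-08:40, 12:20-13:45, 14:35-15:00, 16:15-16:55.
The first common window of at least 25 minutes is 07:25-08:40, so the earliest start is 07:25.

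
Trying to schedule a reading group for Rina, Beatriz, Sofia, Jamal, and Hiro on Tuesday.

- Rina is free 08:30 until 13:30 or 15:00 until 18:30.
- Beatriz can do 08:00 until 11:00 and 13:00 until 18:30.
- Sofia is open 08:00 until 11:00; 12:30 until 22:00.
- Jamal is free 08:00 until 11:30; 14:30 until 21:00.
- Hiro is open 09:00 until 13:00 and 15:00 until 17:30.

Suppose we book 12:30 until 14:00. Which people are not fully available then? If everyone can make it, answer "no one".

Beatriz, Hiro, Jamal, Rina

Rina: not fully free for 12:30-14:00. Beatriz: not fully free for 12:30-14:00. Sofia: free for 12:30-14:00. Jamal: not fully free for 12:30-14:00. Hiro: not fully free for 12:30-14:00.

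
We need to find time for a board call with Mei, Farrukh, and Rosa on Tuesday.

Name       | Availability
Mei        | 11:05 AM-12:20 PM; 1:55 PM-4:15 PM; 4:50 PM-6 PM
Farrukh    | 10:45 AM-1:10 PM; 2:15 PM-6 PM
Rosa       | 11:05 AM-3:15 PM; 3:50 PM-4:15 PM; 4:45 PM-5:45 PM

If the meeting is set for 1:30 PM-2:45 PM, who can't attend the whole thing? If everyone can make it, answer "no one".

Farrukh, Mei

Mei: not fully free for 13:30-14:45. Farrukh: not fully free for 13:30-14:45. Rosa: free for 13:30-14:45.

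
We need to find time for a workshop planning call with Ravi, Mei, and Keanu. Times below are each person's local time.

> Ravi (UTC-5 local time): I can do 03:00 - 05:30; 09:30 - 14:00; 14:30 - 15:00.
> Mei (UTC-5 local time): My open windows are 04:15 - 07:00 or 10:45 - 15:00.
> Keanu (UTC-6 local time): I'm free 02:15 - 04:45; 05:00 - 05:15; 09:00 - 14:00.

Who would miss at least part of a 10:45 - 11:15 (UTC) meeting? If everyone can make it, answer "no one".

Keanu, Ravi

Ravi in UTC: 08:00-10:30, 14:30-19:00, 19:30-20:00 (add 5h to convert from UTC-5).
Mei in UTC: 09:15-12:00, 15:45-20:00 (add 5h to convert from UTC-5).
Keanu in UTC: 08:15-10:45, 11:00-11:15, 15:00-20:00 (add 6h to convert from UTC-6).
Ravi: not fully free for 10:45-11:15. Mei: free for 10:45-11:15. Keanu: not fully free for 10:45-11:15.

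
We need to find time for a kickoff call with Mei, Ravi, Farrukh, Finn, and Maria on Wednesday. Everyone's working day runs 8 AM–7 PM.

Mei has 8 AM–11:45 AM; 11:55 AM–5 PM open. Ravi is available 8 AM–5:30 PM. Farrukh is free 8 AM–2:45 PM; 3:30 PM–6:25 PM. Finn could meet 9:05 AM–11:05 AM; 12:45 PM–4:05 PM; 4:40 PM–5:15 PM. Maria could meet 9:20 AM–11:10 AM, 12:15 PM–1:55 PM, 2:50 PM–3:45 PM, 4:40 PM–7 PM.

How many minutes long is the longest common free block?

105

Mei ∩ Ravi: 08:00-11:45, 11:55-17:00.
Mei ∩ Ravi ∩ Farrukh: 08:00-11:45, 11:55-14:45, 15:30-17:00.
Mei ∩ Ravi ∩ Farrukh ∩ Finn: 09:05-11:05, 12:45-14:45, 15:30-16:05, 16:40-17:00.
Mei ∩ Ravi ∩ Farrukh ∩ Finn ∩ Maria: 09:20-11:05, 12:45-13:55, 15:30-15:45, 16:40-17:00.
The longest is 09:20-11:05 at 105 minutes.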